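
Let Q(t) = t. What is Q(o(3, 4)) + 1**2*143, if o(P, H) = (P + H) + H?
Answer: 154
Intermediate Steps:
o(P, H) = P + 2*H (o(P, H) = (H + P) + H = P + 2*H)
Q(o(3, 4)) + 1**2*143 = (3 + 2*4) + 1**2*143 = (3 + 8) + 1*143 = 11 + 143 = 154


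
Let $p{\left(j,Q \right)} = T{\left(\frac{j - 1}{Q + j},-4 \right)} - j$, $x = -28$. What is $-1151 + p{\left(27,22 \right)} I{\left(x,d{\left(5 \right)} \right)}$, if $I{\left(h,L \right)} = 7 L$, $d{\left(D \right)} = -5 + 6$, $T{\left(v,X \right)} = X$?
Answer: $-1368$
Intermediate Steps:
$d{\left(D \right)} = 1$
$p{\left(j,Q \right)} = -4 - j$
$-1151 + p{\left(27,22 \right)} I{\left(x,d{\left(5 \right)} \right)} = -1151 + \left(-4 - 27\right) 7 \cdot 1 = -1151 + \left(-4 - 27\right) 7 = -1151 - 217 = -1368$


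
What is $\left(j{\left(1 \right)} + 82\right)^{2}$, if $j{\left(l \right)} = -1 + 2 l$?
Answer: $6889$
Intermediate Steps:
$\left(j{\left(1 \right)} + 82\right)^{2} = \left(\left(-1 + 2 \cdot 1\right) + 82\right)^{2} = \left(\left(-1 + 2\right) + 82\right)^{2} = \left(1 + 82\right)^{2} = 83^{2} = 6889$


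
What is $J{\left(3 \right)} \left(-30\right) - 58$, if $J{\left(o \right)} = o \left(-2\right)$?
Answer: $122$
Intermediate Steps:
$J{\left(o \right)} = - 2 o$
$J{\left(3 \right)} \left(-30\right) - 58 = \left(-2\right) 3 \left(-30\right) - 58 = \left(-6\right) \left(-30\right) - 58 = 180 - 58 = 122$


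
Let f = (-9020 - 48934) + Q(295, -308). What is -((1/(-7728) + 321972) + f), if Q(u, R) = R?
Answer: -2037950879/7728 ≈ -2.6371e+5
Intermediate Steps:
f = -58262 (f = (-9020 - 48934) - 308 = -57954 - 308 = -58262)
-((1/(-7728) + 321972) + f) = -((1/(-7728) + 321972) - 58262) = -((-1/7728 + 321972) - 58262) = -(2488199615/7728 - 58262) = -1*2037950879/7728 = -2037950879/7728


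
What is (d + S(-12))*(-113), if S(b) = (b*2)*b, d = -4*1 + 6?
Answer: -32770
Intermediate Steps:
d = 2 (d = -4 + 6 = 2)
S(b) = 2*b**2 (S(b) = (2*b)*b = 2*b**2)
(d + S(-12))*(-113) = (2 + 2*(-12)**2)*(-113) = (2 + 2*144)*(-113) = (2 + 288)*(-113) = 290*(-113) = -32770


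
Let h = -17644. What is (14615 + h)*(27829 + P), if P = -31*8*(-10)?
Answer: -91805961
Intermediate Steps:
P = 2480 (P = -248*(-10) = 2480)
(14615 + h)*(27829 + P) = (14615 - 17644)*(27829 + 2480) = -3029*30309 = -91805961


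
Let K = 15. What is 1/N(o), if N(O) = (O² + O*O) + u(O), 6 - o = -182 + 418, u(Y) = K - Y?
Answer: 1/106045 ≈ 9.4300e-6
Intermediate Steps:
u(Y) = 15 - Y
o = -230 (o = 6 - (-182 + 418) = 6 - 1*236 = 6 - 236 = -230)
N(O) = 15 - O + 2*O² (N(O) = (O² + O*O) + (15 - O) = (O² + O²) + (15 - O) = 2*O² + (15 - O) = 15 - O + 2*O²)
1/N(o) = 1/(15 - 1*(-230) + 2*(-230)²) = 1/(15 + 230 + 2*52900) = 1/(15 + 230 + 105800) = 1/106045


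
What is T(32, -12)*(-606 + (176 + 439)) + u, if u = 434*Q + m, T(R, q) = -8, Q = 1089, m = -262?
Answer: 472292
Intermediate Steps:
u = 472364 (u = 434*1089 - 262 = 472626 - 262 = 472364)
T(32, -12)*(-606 + (176 + 439)) + u = -8*(-606 + (176 + 439)) + 472364 = -8*(-606 + 615) + 472364 = -8*9 + 472364 = -72 + 472364 = 472292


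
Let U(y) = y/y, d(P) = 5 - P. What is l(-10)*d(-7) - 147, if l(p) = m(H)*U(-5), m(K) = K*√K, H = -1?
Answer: -147 - 12*I ≈ -147.0 - 12.0*I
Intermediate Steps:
U(y) = 1
m(K) = K^(3/2)
l(p) = -I (l(p) = (-1)^(3/2)*1 = -I*1 = -I)
l(-10)*d(-7) - 147 = (-I)*(5 - 1*(-7)) - 147 = (-I)*(5 + 7) - 147 = -I*12 - 147 = -12*I - 147 = -147 - 12*I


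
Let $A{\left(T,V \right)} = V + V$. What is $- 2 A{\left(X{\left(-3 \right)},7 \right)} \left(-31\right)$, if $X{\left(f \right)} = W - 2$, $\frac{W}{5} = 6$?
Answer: $868$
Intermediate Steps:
$W = 30$ ($W = 5 \cdot 6 = 30$)
$X{\left(f \right)} = 28$ ($X{\left(f \right)} = 30 - 2 = 28$)
$A{\left(T,V \right)} = 2 V$
$- 2 A{\left(X{\left(-3 \right)},7 \right)} \left(-31\right) = - 2 \cdot 2 \cdot 7 \left(-31\right) = \left(-2\right) 14 \left(-31\right) = \left(-28\right) \left(-31\right) = 868$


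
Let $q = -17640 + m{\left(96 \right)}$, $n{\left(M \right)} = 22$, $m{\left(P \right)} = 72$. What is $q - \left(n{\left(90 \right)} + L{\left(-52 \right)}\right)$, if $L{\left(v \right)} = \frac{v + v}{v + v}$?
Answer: $-17591$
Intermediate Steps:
$L{\left(v \right)} = 1$ ($L{\left(v \right)} = \frac{2 v}{2 v} = 2 v \frac{1}{2 v} = 1$)
$q = -17568$ ($q = -17640 + 72 = -17568$)
$q - \left(n{\left(90 \right)} + L{\left(-52 \right)}\right) = -17568 - \left(22 + 1\right) = -17568 - 23 = -17591$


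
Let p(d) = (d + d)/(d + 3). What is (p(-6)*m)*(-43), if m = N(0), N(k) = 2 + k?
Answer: -344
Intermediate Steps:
m = 2 (m = 2 + 0 = 2)
p(d) = 2*d/(3 + d) (p(d) = (2*d)/(3 + d) = 2*d/(3 + d))
(p(-6)*m)*(-43) = ((2*(-6)/(3 - 6))*2)*(-43) = ((2*(-6)/(-3))*2)*(-43) = ((2*(-6)*(-⅓))*2)*(-43) = (4*2)*(-43) = 8*(-43) = -344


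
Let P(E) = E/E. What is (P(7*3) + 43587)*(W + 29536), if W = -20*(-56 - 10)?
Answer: 1344951328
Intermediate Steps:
P(E) = 1
W = 1320 (W = -20*(-66) = 1320)
(P(7*3) + 43587)*(W + 29536) = (1 + 43587)*(1320 + 29536) = 43588*30856 = 1344951328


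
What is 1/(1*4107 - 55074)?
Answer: -1/50967 ≈ -1.9621e-5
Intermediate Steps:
1/(1*4107 - 55074) = 1/(4107 - 55074) = 1/(-50967) = -1/50967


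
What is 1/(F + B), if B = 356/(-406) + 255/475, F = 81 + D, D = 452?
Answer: 19285/10272348 ≈ 0.0018774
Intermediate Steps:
F = 533 (F = 81 + 452 = 533)
B = -6557/19285 (B = 356*(-1/406) + 255*(1/475) = -178/203 + 51/95 = -6557/19285 ≈ -0.34000)
1/(F + B) = 1/(533 - 6557/19285) = 1/(10272348/19285) = 19285/10272348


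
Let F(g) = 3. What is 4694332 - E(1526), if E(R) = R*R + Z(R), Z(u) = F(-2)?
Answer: 2365653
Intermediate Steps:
Z(u) = 3
E(R) = 3 + R**2 (E(R) = R*R + 3 = R**2 + 3 = 3 + R**2)
4694332 - E(1526) = 4694332 - (3 + 1526**2) = 4694332 - (3 + 2328676) = 4694332 - 1*2328679 = 4694332 - 2328679 = 2365653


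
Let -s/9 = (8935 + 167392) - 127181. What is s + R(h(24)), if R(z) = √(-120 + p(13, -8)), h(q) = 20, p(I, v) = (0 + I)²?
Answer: -442307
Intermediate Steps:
p(I, v) = I²
s = -442314 (s = -9*((8935 + 167392) - 127181) = -9*(176327 - 127181) = -9*49146 = -442314)
R(z) = 7 (R(z) = √(-120 + 13²) = √(-120 + 169) = √49 = 7)
s + R(h(24)) = -442314 + 7 = -442307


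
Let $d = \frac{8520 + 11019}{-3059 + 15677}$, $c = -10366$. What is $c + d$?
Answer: $- \frac{14530961}{1402} \approx -10364.0$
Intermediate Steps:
$d = \frac{2171}{1402}$ ($d = \frac{19539}{12618} = 19539 \cdot \frac{1}{12618} = \frac{2171}{1402} \approx 1.5485$)
$c + d = -10366 + \frac{2171}{1402} = - \frac{14530961}{1402}$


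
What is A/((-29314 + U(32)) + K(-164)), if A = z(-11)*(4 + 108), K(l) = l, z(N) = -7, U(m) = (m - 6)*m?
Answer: 392/14323 ≈ 0.027369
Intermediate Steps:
U(m) = m*(-6 + m) (U(m) = (-6 + m)*m = m*(-6 + m))
A = -784 (A = -7*(4 + 108) = -7*112 = -784)
A/((-29314 + U(32)) + K(-164)) = -784/((-29314 + 32*(-6 + 32)) - 164) = -784/((-29314 + 32*26) - 164) = -784/((-29314 + 832) - 164) = -784/(-28482 - 164) = -784/(-28646) = -784*(-1/28646) = 392/14323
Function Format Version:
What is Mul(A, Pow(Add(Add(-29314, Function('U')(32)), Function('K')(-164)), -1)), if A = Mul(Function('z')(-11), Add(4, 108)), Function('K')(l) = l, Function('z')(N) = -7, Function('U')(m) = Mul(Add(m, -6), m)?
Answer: Rational(392, 14323) ≈ 0.027369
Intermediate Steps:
Function('U')(m) = Mul(m, Add(-6, m)) (Function('U')(m) = Mul(Add(-6, m), m) = Mul(m, Add(-6, m)))
A = -784 (A = Mul(-7, Add(4, 108)) = Mul(-7, 112) = -784)
Mul(A, Pow(Add(Add(-29314, Function('U')(32)), Function('K')(-164)), -1)) = Mul(-784, Pow(Add(Add(-29314, Mul(32, Add(-6, 32))), -164), -1)) = Mul(-784, Pow(Add(Add(-29314, Mul(32, 26)), -164), -1)) = Mul(-784, Pow(Add(Add(-29314, 832), -164), -1)) = Mul(-784, Pow(Add(-28482, -164), -1)) = Mul(-784, Pow(-28646, -1)) = Mul(-784, Rational(-1, 28646)) = Rational(392, 14323)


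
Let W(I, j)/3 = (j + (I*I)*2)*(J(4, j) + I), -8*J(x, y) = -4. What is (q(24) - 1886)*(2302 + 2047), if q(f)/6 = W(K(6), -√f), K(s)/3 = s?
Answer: 930242402 - 2896434*√6 ≈ 9.2315e+8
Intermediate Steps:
J(x, y) = ½ (J(x, y) = -⅛*(-4) = ½)
K(s) = 3*s
W(I, j) = 3*(½ + I)*(j + 2*I²) (W(I, j) = 3*((j + (I*I)*2)*(½ + I)) = 3*((j + I²*2)*(½ + I)) = 3*((j + 2*I²)*(½ + I)) = 3*((½ + I)*(j + 2*I²)) = 3*(½ + I)*(j + 2*I²))
q(f) = 215784 - 333*√f (q(f) = 6*(3*(3*6)² + 6*(3*6)³ + 3*(-√f)/2 + 3*(3*6)*(-√f)) = 6*(3*18² + 6*18³ - 3*√f/2 + 3*18*(-√f)) = 6*(3*324 + 6*5832 - 3*√f/2 - 54*√f) = 6*(972 + 34992 - 3*√f/2 - 54*√f) = 6*(35964 - 111*√f/2) = 215784 - 333*√f)
(q(24) - 1886)*(2302 + 2047) = ((215784 - 666*√6) - 1886)*(2302 + 2047) = ((215784 - 666*√6) - 1886)*4349 = (213898 - 666*√6)*4349 = 930242402 - 2896434*√6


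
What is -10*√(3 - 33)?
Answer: -10*I*√30 ≈ -54.772*I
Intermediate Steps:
-10*√(3 - 33) = -10*I*√30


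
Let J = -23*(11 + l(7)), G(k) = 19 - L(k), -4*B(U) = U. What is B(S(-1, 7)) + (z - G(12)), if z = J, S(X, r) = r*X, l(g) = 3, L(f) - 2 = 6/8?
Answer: -673/2 ≈ -336.50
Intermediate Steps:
L(f) = 11/4 (L(f) = 2 + 6/8 = 2 + 6*(1/8) = 2 + 3/4 = 11/4)
S(X, r) = X*r
B(U) = -U/4
G(k) = 65/4 (G(k) = 19 - 1*11/4 = 19 - 11/4 = 65/4)
J = -322 (J = -23*(11 + 3) = -23*14 = -322)
z = -322
B(S(-1, 7)) + (z - G(12)) = -(-1)*7/4 + (-322 - 1*65/4) = -1/4*(-7) + (-322 - 65/4) = 7/4 - 1353/4 = -673/2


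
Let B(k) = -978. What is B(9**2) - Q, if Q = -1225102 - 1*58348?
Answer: 1282472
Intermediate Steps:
Q = -1283450 (Q = -1225102 - 58348 = -1283450)
B(9**2) - Q = -978 - 1*(-1283450) = -978 + 1283450 = 1282472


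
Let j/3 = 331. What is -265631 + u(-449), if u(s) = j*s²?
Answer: 199924162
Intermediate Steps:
j = 993 (j = 3*331 = 993)
u(s) = 993*s²
-265631 + u(-449) = -265631 + 993*(-449)² = -265631 + 993*201601 = -265631 + 200189793 = 199924162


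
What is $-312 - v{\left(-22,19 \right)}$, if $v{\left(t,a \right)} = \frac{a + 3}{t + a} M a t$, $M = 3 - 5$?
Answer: $\frac{17456}{3} \approx 5818.7$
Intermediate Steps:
$M = -2$ ($M = 3 - 5 = -2$)
$v{\left(t,a \right)} = - \frac{2 a t \left(3 + a\right)}{a + t}$ ($v{\left(t,a \right)} = \frac{a + 3}{t + a} \left(-2\right) a t = \frac{3 + a}{a + t} \left(-2\right) a t = - \frac{2 \left(3 + a\right)}{a + t} a t = - \frac{2 a \left(3 + a\right)}{a + t} t = - \frac{2 a t \left(3 + a\right)}{a + t}$)
$-312 - v{\left(-22,19 \right)} = -312 - \left(-2\right) 19 \left(-22\right) \frac{1}{19 - 22} \left(3 + 19\right) = -312 - \left(-2\right) 19 \left(-22\right) \frac{1}{-3} \cdot 22 = -312 - \left(-2\right) 19 \left(-22\right) \left(- \frac{1}{3}\right) 22 = -312 - - \frac{18392}{3} = -312 + \frac{18392}{3} = \frac{17456}{3}$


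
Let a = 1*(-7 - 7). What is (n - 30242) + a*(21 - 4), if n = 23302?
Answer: -7178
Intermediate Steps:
a = -14 (a = 1*(-14) = -14)
(n - 30242) + a*(21 - 4) = (23302 - 30242) - 14*(21 - 4) = -6940 - 14*17 = -6940 - 238 = -7178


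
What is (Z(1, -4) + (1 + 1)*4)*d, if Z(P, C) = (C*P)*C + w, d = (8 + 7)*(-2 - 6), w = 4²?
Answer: -4800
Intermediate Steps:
w = 16
d = -120 (d = 15*(-8) = -120)
Z(P, C) = 16 + P*C² (Z(P, C) = (C*P)*C + 16 = P*C² + 16 = 16 + P*C²)
(Z(1, -4) + (1 + 1)*4)*d = ((16 + 1*(-4)²) + (1 + 1)*4)*(-120) = ((16 + 1*16) + 2*4)*(-120) = ((16 + 16) + 8)*(-120) = (32 + 8)*(-120) = 40*(-120) = -4800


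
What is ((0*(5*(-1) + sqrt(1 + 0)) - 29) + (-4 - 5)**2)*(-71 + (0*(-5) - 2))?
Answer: -3796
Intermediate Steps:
((0*(5*(-1) + sqrt(1 + 0)) - 29) + (-4 - 5)**2)*(-71 + (0*(-5) - 2)) = ((0*(-5 + sqrt(1)) - 29) + (-9)**2)*(-71 + (0 - 2)) = ((0*(-5 + 1) - 29) + 81)*(-71 - 2) = ((0*(-4) - 29) + 81)*(-73) = ((0 - 29) + 81)*(-73) = (-29 + 81)*(-73) = 52*(-73) = -3796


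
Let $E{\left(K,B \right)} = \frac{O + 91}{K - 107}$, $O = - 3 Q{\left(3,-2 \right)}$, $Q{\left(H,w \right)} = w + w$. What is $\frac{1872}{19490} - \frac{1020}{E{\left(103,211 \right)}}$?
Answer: $\frac{39856008}{1003735} \approx 39.708$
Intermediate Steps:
$Q{\left(H,w \right)} = 2 w$
$O = 12$ ($O = - 3 \cdot 2 \left(-2\right) = \left(-3\right) \left(-4\right) = 12$)
$E{\left(K,B \right)} = \frac{103}{-107 + K}$ ($E{\left(K,B \right)} = \frac{12 + 91}{K - 107} = \frac{103}{-107 + K}$)
$\frac{1872}{19490} - \frac{1020}{E{\left(103,211 \right)}} = \frac{1872}{19490} - \frac{1020}{103 \frac{1}{-107 + 103}} = 1872 \cdot \frac{1}{19490} - \frac{1020}{103 \frac{1}{-4}} = \frac{936}{9745} - \frac{1020}{103 \left(- \frac{1}{4}\right)} = \frac{936}{9745} - \frac{1020}{- \frac{103}{4}} = \frac{936}{9745} - - \frac{4080}{103} = \frac{936}{9745} + \frac{4080}{103} = \frac{39856008}{1003735}$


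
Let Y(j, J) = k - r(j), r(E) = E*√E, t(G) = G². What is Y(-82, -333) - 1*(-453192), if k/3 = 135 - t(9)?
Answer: 453354 + 82*I*√82 ≈ 4.5335e+5 + 742.54*I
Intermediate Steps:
r(E) = E^(3/2)
k = 162 (k = 3*(135 - 1*9²) = 3*(135 - 1*81) = 3*(135 - 81) = 3*54 = 162)
Y(j, J) = 162 - j^(3/2)
Y(-82, -333) - 1*(-453192) = (162 - (-82)^(3/2)) - 1*(-453192) = (162 - (-82)*I*√82) + 453192 = (162 + 82*I*√82) + 453192 = 453354 + 82*I*√82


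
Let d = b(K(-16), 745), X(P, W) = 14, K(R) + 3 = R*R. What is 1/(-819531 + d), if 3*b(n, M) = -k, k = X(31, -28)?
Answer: -3/2458607 ≈ -1.2202e-6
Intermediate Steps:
K(R) = -3 + R² (K(R) = -3 + R*R = -3 + R²)
k = 14
b(n, M) = -14/3 (b(n, M) = (-1*14)/3 = (⅓)*(-14) = -14/3)
d = -14/3 ≈ -4.6667
1/(-819531 + d) = 1/(-819531 - 14/3) = 1/(-2458607/3) = -3/2458607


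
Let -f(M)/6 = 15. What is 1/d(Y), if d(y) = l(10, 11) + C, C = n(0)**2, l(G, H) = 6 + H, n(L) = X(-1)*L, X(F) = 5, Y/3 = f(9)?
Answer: 1/17 ≈ 0.058824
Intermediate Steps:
f(M) = -90 (f(M) = -6*15 = -90)
Y = -270 (Y = 3*(-90) = -270)
n(L) = 5*L
C = 0 (C = (5*0)**2 = 0**2 = 0)
d(y) = 17 (d(y) = (6 + 11) + 0 = 17 + 0 = 17)
1/d(Y) = 1/17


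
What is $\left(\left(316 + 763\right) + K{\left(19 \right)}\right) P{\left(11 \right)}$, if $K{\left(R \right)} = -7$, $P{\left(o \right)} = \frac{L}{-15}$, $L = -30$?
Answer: $2144$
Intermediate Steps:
$P{\left(o \right)} = 2$ ($P{\left(o \right)} = - \frac{30}{-15} = \left(-30\right) \left(- \frac{1}{15}\right) = 2$)
$\left(\left(316 + 763\right) + K{\left(19 \right)}\right) P{\left(11 \right)} = \left(\left(316 + 763\right) - 7\right) 2 = \left(1079 - 7\right) 2 = 1072 \cdot 2 = 2144$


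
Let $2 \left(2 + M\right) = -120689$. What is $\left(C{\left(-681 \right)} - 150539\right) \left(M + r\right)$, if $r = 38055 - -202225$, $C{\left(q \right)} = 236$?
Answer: $- \frac{54089089701}{2} \approx -2.7045 \cdot 10^{10}$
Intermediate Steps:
$M = - \frac{120693}{2}$ ($M = -2 + \frac{1}{2} \left(-120689\right) = -2 - \frac{120689}{2} = - \frac{120693}{2} \approx -60347.0$)
$r = 240280$ ($r = 38055 + 202225 = 240280$)
$\left(C{\left(-681 \right)} - 150539\right) \left(M + r\right) = \left(236 - 150539\right) \left(- \frac{120693}{2} + 240280\right) = \left(-150303\right) \frac{359867}{2} = - \frac{54089089701}{2}$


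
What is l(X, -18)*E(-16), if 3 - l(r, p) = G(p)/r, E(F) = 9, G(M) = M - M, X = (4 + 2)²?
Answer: 27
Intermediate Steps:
X = 36 (X = 6² = 36)
G(M) = 0
l(r, p) = 3 (l(r, p) = 3 - 0/r = 3 - 1*0 = 3 + 0 = 3)
l(X, -18)*E(-16) = 3*9 = 27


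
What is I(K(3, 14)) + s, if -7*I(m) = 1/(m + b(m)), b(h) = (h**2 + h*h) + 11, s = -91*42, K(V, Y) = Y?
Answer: -11156419/2919 ≈ -3822.0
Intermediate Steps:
s = -3822
b(h) = 11 + 2*h**2 (b(h) = (h**2 + h**2) + 11 = 2*h**2 + 11 = 11 + 2*h**2)
I(m) = -1/(7*(11 + m + 2*m**2)) (I(m) = -1/(7*(m + (11 + 2*m**2))) = -1/(7*(11 + m + 2*m**2)))
I(K(3, 14)) + s = -1/(77 + 7*14 + 14*14**2) - 3822 = -1/(77 + 98 + 14*196) - 3822 = -1/(77 + 98 + 2744) - 3822 = -1/2919 - 3822 = -11156419/2919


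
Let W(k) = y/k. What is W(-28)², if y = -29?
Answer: 841/784 ≈ 1.0727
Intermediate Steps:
W(k) = -29/k
W(-28)² = (-29/(-28))² = (-29*(-1/28))² = (29/28)² = 841/784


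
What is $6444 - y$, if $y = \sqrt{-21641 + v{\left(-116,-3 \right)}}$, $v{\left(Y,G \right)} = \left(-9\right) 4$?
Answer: $6444 - i \sqrt{21677} \approx 6444.0 - 147.23 i$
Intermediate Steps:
$v{\left(Y,G \right)} = -36$
$y = i \sqrt{21677}$ ($y = \sqrt{-21641 - 36} = \sqrt{-21677} = i \sqrt{21677} \approx 147.23 i$)
$6444 - y = 6444 - i \sqrt{21677}$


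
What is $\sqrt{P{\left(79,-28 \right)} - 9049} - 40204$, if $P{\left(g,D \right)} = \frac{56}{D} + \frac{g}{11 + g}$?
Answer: $-40204 + \frac{i \sqrt{8145110}}{30} \approx -40204.0 + 95.132 i$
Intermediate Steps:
$\sqrt{P{\left(79,-28 \right)} - 9049} - 40204 = \sqrt{\frac{616 + 56 \cdot 79 - 2212}{\left(-28\right) \left(11 + 79\right)} - 9049} - 40204 = \sqrt{- \frac{616 + 4424 - 2212}{28 \cdot 90} - 9049} - 40204 = \sqrt{\left(- \frac{1}{28}\right) \frac{1}{90} \cdot 2828 - 9049} - 40204 = \sqrt{- \frac{101}{90} - 9049} - 40204 = \sqrt{- \frac{814511}{90}} - 40204 = \frac{i \sqrt{8145110}}{30} - 40204 = -40204 + \frac{i \sqrt{8145110}}{30}$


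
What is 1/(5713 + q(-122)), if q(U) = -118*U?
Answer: 1/20109 ≈ 4.9729e-5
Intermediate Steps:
1/(5713 + q(-122)) = 1/(5713 - 118*(-122)) = 1/(5713 + 14396) = 1/20109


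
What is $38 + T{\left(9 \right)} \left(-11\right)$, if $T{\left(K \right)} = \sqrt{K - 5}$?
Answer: $16$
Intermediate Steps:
$T{\left(K \right)} = \sqrt{-5 + K}$
$38 + T{\left(9 \right)} \left(-11\right) = 38 + \sqrt{-5 + 9} \left(-11\right) = 38 + \sqrt{4} \left(-11\right) = 38 + 2 \left(-11\right) = 38 - 22 = 16$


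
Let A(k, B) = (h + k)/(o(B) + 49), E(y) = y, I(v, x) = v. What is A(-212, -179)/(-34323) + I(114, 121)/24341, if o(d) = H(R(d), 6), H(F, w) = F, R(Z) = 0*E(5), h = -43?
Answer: 3881083/802693157 ≈ 0.0048351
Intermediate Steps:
R(Z) = 0 (R(Z) = 0*5 = 0)
o(d) = 0
A(k, B) = -43/49 + k/49 (A(k, B) = (-43 + k)/(0 + 49) = (-43 + k)/49 = (-43 + k)*(1/49) = -43/49 + k/49)
A(-212, -179)/(-34323) + I(114, 121)/24341 = (-43/49 + (1/49)*(-212))/(-34323) + 114/24341 = (-43/49 - 212/49)*(-1/34323) + 114*(1/24341) = -255/49*(-1/34323) + 114/24341 = 5/32977 + 114/24341 = 3881083/802693157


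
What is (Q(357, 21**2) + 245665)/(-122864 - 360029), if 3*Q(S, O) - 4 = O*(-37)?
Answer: -720682/1448679 ≈ -0.49748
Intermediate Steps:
Q(S, O) = 4/3 - 37*O/3 (Q(S, O) = 4/3 + (O*(-37))/3 = 4/3 + (-37*O)/3 = 4/3 - 37*O/3)
(Q(357, 21**2) + 245665)/(-122864 - 360029) = ((4/3 - 37/3*21**2) + 245665)/(-122864 - 360029) = ((4/3 - 37/3*441) + 245665)/(-482893) = ((4/3 - 5439) + 245665)*(-1/482893) = (-16313/3 + 245665)*(-1/482893) = (720682/3)*(-1/482893) = -720682/1448679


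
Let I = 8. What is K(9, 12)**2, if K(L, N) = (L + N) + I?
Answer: 841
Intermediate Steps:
K(L, N) = 8 + L + N (K(L, N) = (L + N) + 8 = 8 + L + N)
K(9, 12)**2 = (8 + 9 + 12)**2 = 29**2 = 841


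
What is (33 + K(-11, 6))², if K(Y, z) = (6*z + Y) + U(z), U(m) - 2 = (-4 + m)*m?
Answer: 5184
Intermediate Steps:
U(m) = 2 + m*(-4 + m) (U(m) = 2 + (-4 + m)*m = 2 + m*(-4 + m))
K(Y, z) = 2 + Y + z² + 2*z (K(Y, z) = (6*z + Y) + (2 + z² - 4*z) = (Y + 6*z) + (2 + z² - 4*z) = 2 + Y + z² + 2*z)
(33 + K(-11, 6))² = (33 + (2 - 11 + 6² + 2*6))² = (33 + (2 - 11 + 36 + 12))² = (33 + 39)² = 72² = 5184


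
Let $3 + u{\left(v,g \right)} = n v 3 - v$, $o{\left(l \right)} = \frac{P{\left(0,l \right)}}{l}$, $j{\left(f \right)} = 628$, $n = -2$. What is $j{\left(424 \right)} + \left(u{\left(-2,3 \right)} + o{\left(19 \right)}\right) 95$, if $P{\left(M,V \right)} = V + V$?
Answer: $1863$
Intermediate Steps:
$P{\left(M,V \right)} = 2 V$
$o{\left(l \right)} = 2$ ($o{\left(l \right)} = \frac{2 l}{l} = 2$)
$u{\left(v,g \right)} = -3 - 7 v$ ($u{\left(v,g \right)} = -3 + \left(- 2 v 3 - v\right) = -3 - 7 v$)
$j{\left(424 \right)} + \left(u{\left(-2,3 \right)} + o{\left(19 \right)}\right) 95 = 628 + \left(\left(-3 - -14\right) + 2\right) 95 = 628 + \left(\left(-3 + 14\right) + 2\right) 95 = 628 + \left(11 + 2\right) 95 = 628 + 13 \cdot 95 = 628 + 1235 = 1863$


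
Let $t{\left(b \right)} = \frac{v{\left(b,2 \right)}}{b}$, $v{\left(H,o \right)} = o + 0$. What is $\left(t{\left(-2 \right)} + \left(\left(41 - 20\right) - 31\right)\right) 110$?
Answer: $-1210$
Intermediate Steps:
$v{\left(H,o \right)} = o$
$t{\left(b \right)} = \frac{2}{b}$
$\left(t{\left(-2 \right)} + \left(\left(41 - 20\right) - 31\right)\right) 110 = \left(\frac{2}{-2} + \left(\left(41 - 20\right) - 31\right)\right) 110 = \left(2 \left(- \frac{1}{2}\right) + \left(21 - 31\right)\right) 110 = \left(-1 - 10\right) 110 = \left(-11\right) 110 = -1210$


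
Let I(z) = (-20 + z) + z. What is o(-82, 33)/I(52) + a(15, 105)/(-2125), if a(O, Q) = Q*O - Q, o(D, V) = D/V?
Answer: -424909/589050 ≈ -0.72135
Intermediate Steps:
a(O, Q) = -Q + O*Q (a(O, Q) = O*Q - Q = -Q + O*Q)
I(z) = -20 + 2*z
o(-82, 33)/I(52) + a(15, 105)/(-2125) = (-82/33)/(-20 + 2*52) + (105*(-1 + 15))/(-2125) = (-82*1/33)/(-20 + 104) + (105*14)*(-1/2125) = -82/33/84 + 1470*(-1/2125) = -82/33*1/84 - 294/425 = -41/1386 - 294/425 = -424909/589050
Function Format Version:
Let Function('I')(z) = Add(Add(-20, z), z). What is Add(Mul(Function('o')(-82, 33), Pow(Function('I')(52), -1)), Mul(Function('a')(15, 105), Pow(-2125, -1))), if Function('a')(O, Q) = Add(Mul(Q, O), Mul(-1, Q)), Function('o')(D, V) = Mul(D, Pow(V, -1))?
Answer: Rational(-424909, 589050) ≈ -0.72135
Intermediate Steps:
Function('a')(O, Q) = Add(Mul(-1, Q), Mul(O, Q)) (Function('a')(O, Q) = Add(Mul(O, Q), Mul(-1, Q)) = Add(Mul(-1, Q), Mul(O, Q)))
Function('I')(z) = Add(-20, Mul(2, z))
Add(Mul(Function('o')(-82, 33), Pow(Function('I')(52), -1)), Mul(Function('a')(15, 105), Pow(-2125, -1))) = Add(Mul(Mul(-82, Pow(33, -1)), Pow(Add(-20, Mul(2, 52)), -1)), Mul(Mul(105, Add(-1, 15)), Pow(-2125, -1))) = Add(Mul(Mul(-82, Rational(1, 33)), Pow(Add(-20, 104), -1)), Mul(Mul(105, 14), Rational(-1, 2125))) = Add(Mul(Rational(-82, 33), Pow(84, -1)), Mul(1470, Rational(-1, 2125))) = Add(Mul(Rational(-82, 33), Rational(1, 84)), Rational(-294, 425)) = Add(Rational(-41, 1386), Rational(-294, 425)) = Rational(-424909, 589050)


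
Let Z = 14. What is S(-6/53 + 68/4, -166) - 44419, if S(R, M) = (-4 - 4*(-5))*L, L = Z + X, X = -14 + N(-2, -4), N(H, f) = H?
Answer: -44451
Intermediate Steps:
X = -16 (X = -14 - 2 = -16)
L = -2 (L = 14 - 16 = -2)
S(R, M) = -32 (S(R, M) = (-4 - 4*(-5))*(-2) = (-4 + 20)*(-2) = 16*(-2) = -32)
S(-6/53 + 68/4, -166) - 44419 = -32 - 44419 = -44451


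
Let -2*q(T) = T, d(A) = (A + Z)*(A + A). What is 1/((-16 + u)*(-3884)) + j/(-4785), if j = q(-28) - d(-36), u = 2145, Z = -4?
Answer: 23699052391/39567337260 ≈ 0.59896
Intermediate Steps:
d(A) = 2*A*(-4 + A) (d(A) = (A - 4)*(A + A) = (-4 + A)*(2*A) = 2*A*(-4 + A))
q(T) = -T/2
j = -2866 (j = -½*(-28) - 2*(-36)*(-4 - 36) = 14 - 2*(-36)*(-40) = 14 - 1*2880 = 14 - 2880 = -2866)
1/((-16 + u)*(-3884)) + j/(-4785) = 1/((-16 + 2145)*(-3884)) - 2866/(-4785) = -1/3884/2129 - 2866*(-1/4785) = (1/2129)*(-1/3884) + 2866/4785 = -1/8269036 + 2866/4785 = 23699052391/39567337260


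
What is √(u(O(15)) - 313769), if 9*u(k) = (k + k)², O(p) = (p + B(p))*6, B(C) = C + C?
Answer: I*√281369 ≈ 530.44*I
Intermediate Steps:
B(C) = 2*C
O(p) = 18*p (O(p) = (p + 2*p)*6 = (3*p)*6 = 18*p)
u(k) = 4*k²/9 (u(k) = (k + k)²/9 = (2*k)²/9 = (4*k²)/9 = 4*k²/9)
√(u(O(15)) - 313769) = √(4*(18*15)²/9 - 313769) = √((4/9)*270² - 313769) = √((4/9)*72900 - 313769) = √(32400 - 313769) = √(-281369) = I*√281369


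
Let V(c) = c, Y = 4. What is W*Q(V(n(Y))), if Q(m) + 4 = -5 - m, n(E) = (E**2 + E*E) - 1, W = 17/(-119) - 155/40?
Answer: 1125/7 ≈ 160.71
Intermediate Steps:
W = -225/56 (W = 17*(-1/119) - 155*1/40 = -1/7 - 31/8 = -225/56 ≈ -4.0179)
n(E) = -1 + 2*E**2 (n(E) = (E**2 + E**2) - 1 = 2*E**2 - 1 = -1 + 2*E**2)
Q(m) = -9 - m (Q(m) = -4 + (-5 - m) = -9 - m)
W*Q(V(n(Y))) = -225*(-9 - (-1 + 2*4**2))/56 = -225*(-9 - (-1 + 2*16))/56 = -225*(-9 - (-1 + 32))/56 = -225*(-9 - 1*31)/56 = -225*(-9 - 31)/56 = -225/56*(-40) = 1125/7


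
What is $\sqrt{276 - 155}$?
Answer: $11$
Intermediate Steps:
$\sqrt{276 - 155} = \sqrt{121} = 11$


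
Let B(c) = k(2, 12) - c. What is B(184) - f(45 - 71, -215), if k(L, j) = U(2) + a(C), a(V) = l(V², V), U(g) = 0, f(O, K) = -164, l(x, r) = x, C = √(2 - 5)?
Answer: -23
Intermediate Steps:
C = I*√3 (C = √(-3) = I*√3 ≈ 1.732*I)
a(V) = V²
k(L, j) = -3 (k(L, j) = 0 + (I*√3)² = 0 - 3 = -3)
B(c) = -3 - c
B(184) - f(45 - 71, -215) = (-3 - 1*184) - 1*(-164) = (-3 - 184) + 164 = -187 + 164 = -23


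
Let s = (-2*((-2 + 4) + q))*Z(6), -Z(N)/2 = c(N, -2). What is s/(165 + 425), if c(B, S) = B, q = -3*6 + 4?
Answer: -144/295 ≈ -0.48814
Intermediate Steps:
q = -14 (q = -18 + 4 = -14)
Z(N) = -2*N
s = -288 (s = (-2*((-2 + 4) - 14))*(-2*6) = -2*(2 - 14)*(-12) = -2*(-12)*(-12) = 24*(-12) = -288)
s/(165 + 425) = -288/(165 + 425) = -288/590 = -288*1/590 = -144/295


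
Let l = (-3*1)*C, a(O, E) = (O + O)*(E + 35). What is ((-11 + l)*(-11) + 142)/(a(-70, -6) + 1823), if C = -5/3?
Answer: -208/2237 ≈ -0.092982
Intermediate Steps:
C = -5/3 (C = -5*1/3 = -5/3 ≈ -1.6667)
a(O, E) = 2*O*(35 + E) (a(O, E) = (2*O)*(35 + E) = 2*O*(35 + E))
l = 5 (l = -3*1*(-5/3) = -3*(-5/3) = 5)
((-11 + l)*(-11) + 142)/(a(-70, -6) + 1823) = ((-11 + 5)*(-11) + 142)/(2*(-70)*(35 - 6) + 1823) = (-6*(-11) + 142)/(2*(-70)*29 + 1823) = (66 + 142)/(-4060 + 1823) = 208/(-2237) = 208*(-1/2237) = -208/2237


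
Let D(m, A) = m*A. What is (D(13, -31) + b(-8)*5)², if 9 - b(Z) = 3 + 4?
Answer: 154449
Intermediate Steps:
b(Z) = 2 (b(Z) = 9 - (3 + 4) = 9 - 1*7 = 9 - 7 = 2)
D(m, A) = A*m
(D(13, -31) + b(-8)*5)² = (-31*13 + 2*5)² = (-403 + 10)² = (-393)² = 154449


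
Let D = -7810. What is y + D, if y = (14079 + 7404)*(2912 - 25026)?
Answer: -475082872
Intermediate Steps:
y = -475075062 (y = 21483*(-22114) = -475075062)
y + D = -475075062 - 7810 = -475082872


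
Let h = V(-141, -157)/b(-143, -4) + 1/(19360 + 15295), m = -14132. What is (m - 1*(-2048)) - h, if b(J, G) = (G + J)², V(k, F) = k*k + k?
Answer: -430947956309/35659995 ≈ -12085.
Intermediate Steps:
V(k, F) = k + k² (V(k, F) = k² + k = k + k²)
h = 32576729/35659995 (h = (-141*(1 - 141))/((-4 - 143)²) + 1/(19360 + 15295) = (-141*(-140))/((-147)²) + 1/34655 = 19740/21609 + 1/34655 = 19740*(1/21609) + 1/34655 = 940/1029 + 1/34655 = 32576729/35659995 ≈ 0.91354)
(m - 1*(-2048)) - h = (-14132 - 1*(-2048)) - 1*32576729/35659995 = (-14132 + 2048) - 32576729/35659995 = -12084 - 32576729/35659995 = -430947956309/35659995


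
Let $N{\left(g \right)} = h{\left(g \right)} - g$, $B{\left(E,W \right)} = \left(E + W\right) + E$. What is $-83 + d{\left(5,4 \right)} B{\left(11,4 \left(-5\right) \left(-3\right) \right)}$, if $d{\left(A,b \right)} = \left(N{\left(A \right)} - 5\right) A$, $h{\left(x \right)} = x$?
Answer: $-2133$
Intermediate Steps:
$B{\left(E,W \right)} = W + 2 E$
$N{\left(g \right)} = 0$ ($N{\left(g \right)} = g - g = 0$)
$d{\left(A,b \right)} = - 5 A$ ($d{\left(A,b \right)} = \left(0 - 5\right) A = - 5 A$)
$-83 + d{\left(5,4 \right)} B{\left(11,4 \left(-5\right) \left(-3\right) \right)} = -83 + \left(-5\right) 5 \left(4 \left(-5\right) \left(-3\right) + 2 \cdot 11\right) = -83 - 25 \left(\left(-20\right) \left(-3\right) + 22\right) = -83 - 25 \left(60 + 22\right) = -83 - 2050 = -2133$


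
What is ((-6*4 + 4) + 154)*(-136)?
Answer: -18224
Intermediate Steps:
((-6*4 + 4) + 154)*(-136) = ((-24 + 4) + 154)*(-136) = (-20 + 154)*(-136) = 134*(-136) = -18224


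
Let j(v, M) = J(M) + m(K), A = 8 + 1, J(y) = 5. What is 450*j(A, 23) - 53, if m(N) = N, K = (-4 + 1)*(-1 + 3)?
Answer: -503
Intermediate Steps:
A = 9
K = -6 (K = -3*2 = -6)
j(v, M) = -1 (j(v, M) = 5 - 6 = -1)
450*j(A, 23) - 53 = 450*(-1) - 53 = -450 - 53 = -503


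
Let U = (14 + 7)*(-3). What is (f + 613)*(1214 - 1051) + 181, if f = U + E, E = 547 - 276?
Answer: 134004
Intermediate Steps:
E = 271
U = -63 (U = 21*(-3) = -63)
f = 208 (f = -63 + 271 = 208)
(f + 613)*(1214 - 1051) + 181 = (208 + 613)*(1214 - 1051) + 181 = 821*163 + 181 = 133823 + 181 = 134004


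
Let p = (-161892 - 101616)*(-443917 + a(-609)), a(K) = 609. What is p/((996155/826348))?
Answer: 96530010578417472/996155 ≈ 9.6903e+10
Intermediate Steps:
p = 116815204464 (p = (-161892 - 101616)*(-443917 + 609) = -263508*(-443308) = 116815204464)
p/((996155/826348)) = 116815204464/((996155/826348)) = 116815204464/((996155*(1/826348))) = 116815204464/(996155/826348) = 116815204464*(826348/996155) = 96530010578417472/996155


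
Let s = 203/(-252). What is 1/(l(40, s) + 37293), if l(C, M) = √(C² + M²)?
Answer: 48331728/1802433057863 - 36*√2074441/1802433057863 ≈ 2.6786e-5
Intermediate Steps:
s = -29/36 (s = 203*(-1/252) = -29/36 ≈ -0.80556)
1/(l(40, s) + 37293) = 1/(√(40² + (-29/36)²) + 37293) = 1/(√(1600 + 841/1296) + 37293) = 1/(√(2074441/1296) + 37293) = 1/(√2074441/36 + 37293) = 1/(37293 + √2074441/36)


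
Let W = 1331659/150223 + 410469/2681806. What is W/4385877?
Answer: 3632912980741/1766933629968911226 ≈ 2.0561e-6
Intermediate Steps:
W = 3632912980741/402868942738 (W = 1331659*(1/150223) + 410469*(1/2681806) = 1331659/150223 + 410469/2681806 = 3632912980741/402868942738 ≈ 9.0176)
W/4385877 = (3632912980741/402868942738)/4385877 = (3632912980741/402868942738)*(1/4385877) = 3632912980741/1766933629968911226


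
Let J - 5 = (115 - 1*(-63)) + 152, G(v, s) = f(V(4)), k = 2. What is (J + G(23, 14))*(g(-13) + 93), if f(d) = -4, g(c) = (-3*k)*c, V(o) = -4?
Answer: 56601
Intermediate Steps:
g(c) = -6*c (g(c) = (-3*2)*c = -6*c)
G(v, s) = -4
J = 335 (J = 5 + ((115 - 1*(-63)) + 152) = 5 + ((115 + 63) + 152) = 5 + (178 + 152) = 5 + 330 = 335)
(J + G(23, 14))*(g(-13) + 93) = (335 - 4)*(-6*(-13) + 93) = 331*(78 + 93) = 331*171 = 56601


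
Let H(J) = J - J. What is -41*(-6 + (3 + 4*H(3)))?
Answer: 123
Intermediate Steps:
H(J) = 0
-41*(-6 + (3 + 4*H(3))) = -41*(-6 + (3 + 4*0)) = -41*(-6 + (3 + 0)) = -41*(-6 + 3) = -41*(-3) = 123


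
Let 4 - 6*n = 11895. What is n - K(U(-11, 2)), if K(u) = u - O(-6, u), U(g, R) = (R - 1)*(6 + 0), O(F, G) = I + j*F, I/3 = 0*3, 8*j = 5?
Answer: -23899/12 ≈ -1991.6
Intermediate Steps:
j = 5/8 (j = (⅛)*5 = 5/8 ≈ 0.62500)
n = -11891/6 (n = ⅔ - ⅙*11895 = ⅔ - 3965/2 = -11891/6 ≈ -1981.8)
I = 0 (I = 3*(0*3) = 3*0 = 0)
O(F, G) = 5*F/8 (O(F, G) = 0 + 5*F/8 = 5*F/8)
U(g, R) = -6 + 6*R (U(g, R) = (-1 + R)*6 = -6 + 6*R)
K(u) = 15/4 + u (K(u) = u - 5*(-6)/8 = u - 1*(-15/4) = u + 15/4 = 15/4 + u)
n - K(U(-11, 2)) = -11891/6 - (15/4 + (-6 + 6*2)) = -11891/6 - (15/4 + (-6 + 12)) = -11891/6 - (15/4 + 6) = -11891/6 - 1*39/4 = -11891/6 - 39/4 = -23899/12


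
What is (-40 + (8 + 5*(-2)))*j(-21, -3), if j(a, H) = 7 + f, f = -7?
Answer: 0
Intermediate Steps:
j(a, H) = 0 (j(a, H) = 7 - 7 = 0)
(-40 + (8 + 5*(-2)))*j(-21, -3) = (-40 + (8 + 5*(-2)))*0 = (-40 + (8 - 10))*0 = (-40 - 2)*0 = -42*0 = 0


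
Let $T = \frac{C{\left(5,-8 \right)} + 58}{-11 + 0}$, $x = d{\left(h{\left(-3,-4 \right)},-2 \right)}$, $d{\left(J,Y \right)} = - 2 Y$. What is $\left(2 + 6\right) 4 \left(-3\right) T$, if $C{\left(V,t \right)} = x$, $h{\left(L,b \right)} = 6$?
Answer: $\frac{5952}{11} \approx 541.09$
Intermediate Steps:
$x = 4$ ($x = \left(-2\right) \left(-2\right) = 4$)
$C{\left(V,t \right)} = 4$
$T = - \frac{62}{11}$ ($T = \frac{4 + 58}{-11 + 0} = \frac{62}{-11} = 62 \left(- \frac{1}{11}\right) = - \frac{62}{11} \approx -5.6364$)
$\left(2 + 6\right) 4 \left(-3\right) T = \left(2 + 6\right) 4 \left(-3\right) \left(- \frac{62}{11}\right) = 8 \cdot 4 \left(-3\right) \left(- \frac{62}{11}\right) = 32 \left(-3\right) \left(- \frac{62}{11}\right) = \left(-96\right) \left(- \frac{62}{11}\right) = \frac{5952}{11}$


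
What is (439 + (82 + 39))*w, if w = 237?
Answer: 132720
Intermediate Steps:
(439 + (82 + 39))*w = (439 + (82 + 39))*237 = (439 + 121)*237 = 560*237 = 132720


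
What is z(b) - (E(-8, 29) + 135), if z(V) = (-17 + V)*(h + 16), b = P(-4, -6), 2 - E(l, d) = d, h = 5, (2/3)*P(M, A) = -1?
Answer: -993/2 ≈ -496.50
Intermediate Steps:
P(M, A) = -3/2 (P(M, A) = (3/2)*(-1) = -3/2)
E(l, d) = 2 - d
b = -3/2 ≈ -1.5000
z(V) = -357 + 21*V (z(V) = (-17 + V)*(5 + 16) = (-17 + V)*21 = -357 + 21*V)
z(b) - (E(-8, 29) + 135) = (-357 + 21*(-3/2)) - ((2 - 1*29) + 135) = (-357 - 63/2) - ((2 - 29) + 135) = -777/2 - (-27 + 135) = -777/2 - 1*108 = -777/2 - 108 = -993/2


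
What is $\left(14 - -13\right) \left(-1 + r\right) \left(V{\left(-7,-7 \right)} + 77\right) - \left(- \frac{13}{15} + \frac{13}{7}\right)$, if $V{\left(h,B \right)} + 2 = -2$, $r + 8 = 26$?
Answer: $\frac{3518131}{105} \approx 33506.0$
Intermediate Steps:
$r = 18$ ($r = -8 + 26 = 18$)
$V{\left(h,B \right)} = -4$ ($V{\left(h,B \right)} = -2 - 2 = -4$)
$\left(14 - -13\right) \left(-1 + r\right) \left(V{\left(-7,-7 \right)} + 77\right) - \left(- \frac{13}{15} + \frac{13}{7}\right) = \left(14 - -13\right) \left(-1 + 18\right) \left(-4 + 77\right) - \left(- \frac{13}{15} + \frac{13}{7}\right) = \left(14 + 13\right) 17 \cdot 73 - \frac{104}{105} = 27 \cdot 1241 + \left(- \frac{13}{7} + \frac{13}{15}\right) = 33507 - \frac{104}{105} = \frac{3518131}{105}$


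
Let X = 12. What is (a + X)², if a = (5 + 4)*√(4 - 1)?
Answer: 387 + 216*√3 ≈ 761.12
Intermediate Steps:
a = 9*√3 ≈ 15.588
(a + X)² = (9*√3 + 12)² = (12 + 9*√3)²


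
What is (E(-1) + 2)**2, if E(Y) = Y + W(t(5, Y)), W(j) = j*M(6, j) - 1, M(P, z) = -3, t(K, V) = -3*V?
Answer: 81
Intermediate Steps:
W(j) = -1 - 3*j (W(j) = j*(-3) - 1 = -3*j - 1 = -1 - 3*j)
E(Y) = -1 + 10*Y (E(Y) = Y + (-1 - (-9)*Y) = Y + (-1 + 9*Y) = -1 + 10*Y)
(E(-1) + 2)**2 = ((-1 + 10*(-1)) + 2)**2 = ((-1 - 10) + 2)**2 = (-11 + 2)**2 = (-9)**2 = 81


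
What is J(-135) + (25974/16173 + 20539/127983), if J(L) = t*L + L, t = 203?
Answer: -2111131017673/76661817 ≈ -27538.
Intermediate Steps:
J(L) = 204*L (J(L) = 203*L + L = 204*L)
J(-135) + (25974/16173 + 20539/127983) = 204*(-135) + (25974/16173 + 20539/127983) = -27540 + (25974*(1/16173) + 20539*(1/127983)) = -27540 + (962/599 + 20539/127983) = -27540 + 135422507/76661817 = -2111131017673/76661817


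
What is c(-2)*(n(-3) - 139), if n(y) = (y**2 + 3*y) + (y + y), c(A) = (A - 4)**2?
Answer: -5220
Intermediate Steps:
c(A) = (-4 + A)**2
n(y) = y**2 + 5*y (n(y) = (y**2 + 3*y) + 2*y = y**2 + 5*y)
c(-2)*(n(-3) - 139) = (-4 - 2)**2*(-3*(5 - 3) - 139) = (-6)**2*(-3*2 - 139) = 36*(-6 - 139) = 36*(-145) = -5220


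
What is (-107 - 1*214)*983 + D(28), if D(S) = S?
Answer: -315515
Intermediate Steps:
(-107 - 1*214)*983 + D(28) = (-107 - 1*214)*983 + 28 = (-107 - 214)*983 + 28 = -321*983 + 28 = -315543 + 28 = -315515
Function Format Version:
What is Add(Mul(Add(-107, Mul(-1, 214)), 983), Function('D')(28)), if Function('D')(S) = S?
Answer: -315515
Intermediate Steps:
Add(Mul(Add(-107, Mul(-1, 214)), 983), Function('D')(28)) = Add(Mul(Add(-107, Mul(-1, 214)), 983), 28) = Add(Mul(Add(-107, -214), 983), 28) = Add(Mul(-321, 983), 28) = Add(-315543, 28) = -315515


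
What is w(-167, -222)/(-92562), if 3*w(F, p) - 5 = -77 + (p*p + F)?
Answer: -49045/277686 ≈ -0.17662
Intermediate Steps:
w(F, p) = -24 + F/3 + p²/3 (w(F, p) = 5/3 + (-77 + (p*p + F))/3 = 5/3 + (-77 + (p² + F))/3 = 5/3 + (-77 + (F + p²))/3 = 5/3 + (-77 + F + p²)/3 = 5/3 + (-77/3 + F/3 + p²/3) = -24 + F/3 + p²/3)
w(-167, -222)/(-92562) = (-24 + (⅓)*(-167) + (⅓)*(-222)²)/(-92562) = (-24 - 167/3 + (⅓)*49284)*(-1/92562) = (-24 - 167/3 + 16428)*(-1/92562) = (49045/3)*(-1/92562) = -49045/277686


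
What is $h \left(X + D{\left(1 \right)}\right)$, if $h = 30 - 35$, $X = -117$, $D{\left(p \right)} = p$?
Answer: $580$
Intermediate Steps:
$h = -5$ ($h = 30 - 35 = -5$)
$h \left(X + D{\left(1 \right)}\right) = - 5 \left(-117 + 1\right) = \left(-5\right) \left(-116\right) = 580$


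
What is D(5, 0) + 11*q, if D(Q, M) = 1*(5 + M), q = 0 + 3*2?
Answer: 71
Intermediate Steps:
q = 6 (q = 0 + 6 = 6)
D(Q, M) = 5 + M
D(5, 0) + 11*q = (5 + 0) + 11*6 = 5 + 66 = 71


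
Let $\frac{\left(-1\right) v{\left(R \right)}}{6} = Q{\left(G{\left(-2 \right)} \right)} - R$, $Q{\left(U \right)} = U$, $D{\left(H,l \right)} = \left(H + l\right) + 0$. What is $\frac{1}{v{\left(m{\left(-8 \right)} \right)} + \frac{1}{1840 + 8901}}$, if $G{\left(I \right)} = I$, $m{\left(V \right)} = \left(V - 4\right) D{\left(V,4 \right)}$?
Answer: $\frac{10741}{3222301} \approx 0.0033333$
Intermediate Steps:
$D{\left(H,l \right)} = H + l$
$m{\left(V \right)} = \left(-4 + V\right) \left(4 + V\right)$ ($m{\left(V \right)} = \left(V - 4\right) \left(V + 4\right) = \left(-4 + V\right) \left(4 + V\right)$)
$v{\left(R \right)} = 12 + 6 R$ ($v{\left(R \right)} = - 6 \left(-2 - R\right) = 12 + 6 R$)
$\frac{1}{v{\left(m{\left(-8 \right)} \right)} + \frac{1}{1840 + 8901}} = \frac{1}{\left(12 + 6 \left(-16 + \left(-8\right)^{2}\right)\right) + \frac{1}{1840 + 8901}} = \frac{1}{\left(12 + 6 \left(-16 + 64\right)\right) + \frac{1}{10741}} = \frac{1}{\left(12 + 6 \cdot 48\right) + \frac{1}{10741}} = \frac{1}{\left(12 + 288\right) + \frac{1}{10741}} = \frac{1}{300 + \frac{1}{10741}} = \frac{1}{\frac{3222301}{10741}} = \frac{10741}{3222301}$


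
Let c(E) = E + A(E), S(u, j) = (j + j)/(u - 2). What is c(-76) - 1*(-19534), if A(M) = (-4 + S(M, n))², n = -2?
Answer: 29619334/1521 ≈ 19474.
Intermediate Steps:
S(u, j) = 2*j/(-2 + u) (S(u, j) = (2*j)/(-2 + u) = 2*j/(-2 + u))
A(M) = (-4 - 4/(-2 + M))² (A(M) = (-4 + 2*(-2)/(-2 + M))² = (-4 - 4/(-2 + M))²)
c(E) = E + 16*(-1 + E)²/(-2 + E)²
c(-76) - 1*(-19534) = (-76 + 16*(-1 - 76)²/(-2 - 76)²) - 1*(-19534) = (-76 + 16*(-77)²/(-78)²) + 19534 = (-76 + 16*5929*(1/6084)) + 19534 = (-76 + 23716/1521) + 19534 = -91880/1521 + 19534 = 29619334/1521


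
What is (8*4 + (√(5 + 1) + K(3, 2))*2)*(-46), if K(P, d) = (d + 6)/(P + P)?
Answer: -4784/3 - 92*√6 ≈ -1820.0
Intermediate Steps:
K(P, d) = (6 + d)/(2*P) (K(P, d) = (6 + d)/((2*P)) = (6 + d)*(1/(2*P)) = (6 + d)/(2*P))
(8*4 + (√(5 + 1) + K(3, 2))*2)*(-46) = (8*4 + (√(5 + 1) + (½)*(6 + 2)/3)*2)*(-46) = (32 + (√6 + (½)*(⅓)*8)*2)*(-46) = (32 + (√6 + 4/3)*2)*(-46) = (32 + (4/3 + √6)*2)*(-46) = (32 + (8/3 + 2*√6))*(-46) = (104/3 + 2*√6)*(-46) = -4784/3 - 92*√6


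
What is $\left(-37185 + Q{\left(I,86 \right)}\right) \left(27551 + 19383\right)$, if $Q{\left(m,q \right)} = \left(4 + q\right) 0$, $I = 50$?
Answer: $-1745240790$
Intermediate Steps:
$Q{\left(m,q \right)} = 0$
$\left(-37185 + Q{\left(I,86 \right)}\right) \left(27551 + 19383\right) = \left(-37185 + 0\right) \left(27551 + 19383\right) = \left(-37185\right) 46934 = -1745240790$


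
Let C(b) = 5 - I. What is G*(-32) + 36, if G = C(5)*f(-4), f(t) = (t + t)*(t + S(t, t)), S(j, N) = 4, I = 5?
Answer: 36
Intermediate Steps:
C(b) = 0 (C(b) = 5 - 1*5 = 5 - 5 = 0)
f(t) = 2*t*(4 + t) (f(t) = (t + t)*(t + 4) = (2*t)*(4 + t) = 2*t*(4 + t))
G = 0 (G = 0*(2*(-4)*(4 - 4)) = 0*(2*(-4)*0) = 0*0 = 0)
G*(-32) + 36 = 0*(-32) + 36 = 0 + 36 = 36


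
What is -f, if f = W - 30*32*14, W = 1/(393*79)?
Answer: 417271679/31047 ≈ 13440.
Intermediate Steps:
W = 1/31047 ≈ 3.2209e-5
f = -417271679/31047 (f = 1/31047 - 30*32*14 = 1/31047 - 960*14 = 1/31047 - 1*13440 = 1/31047 - 13440 = -417271679/31047 ≈ -13440.)
-f = -1*(-417271679/31047) = 417271679/31047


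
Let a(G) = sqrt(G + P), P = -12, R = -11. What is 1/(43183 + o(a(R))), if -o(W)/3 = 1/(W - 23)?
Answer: 7945695/343119940397 - I*sqrt(23)/343119940397 ≈ 2.3157e-5 - 1.3977e-11*I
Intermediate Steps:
a(G) = sqrt(-12 + G) (a(G) = sqrt(G - 12) = sqrt(-12 + G))
o(W) = -3/(-23 + W) (o(W) = -3/(W - 23) = -3/(-23 + W))
1/(43183 + o(a(R))) = 1/(43183 - 3/(-23 + sqrt(-12 - 11))) = 1/(43183 - 3/(-23 + sqrt(-23))) = 1/(43183 - 3/(-23 + I*sqrt(23)))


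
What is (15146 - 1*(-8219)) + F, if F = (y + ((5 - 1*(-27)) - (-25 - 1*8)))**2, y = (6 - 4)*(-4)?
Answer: 26614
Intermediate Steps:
y = -8 (y = 2*(-4) = -8)
F = 3249 (F = (-8 + ((5 - 1*(-27)) - (-25 - 1*8)))**2 = (-8 + ((5 + 27) - (-25 - 8)))**2 = (-8 + (32 - 1*(-33)))**2 = (-8 + (32 + 33))**2 = (-8 + 65)**2 = 57**2 = 3249)
(15146 - 1*(-8219)) + F = (15146 - 1*(-8219)) + 3249 = (15146 + 8219) + 3249 = 23365 + 3249 = 26614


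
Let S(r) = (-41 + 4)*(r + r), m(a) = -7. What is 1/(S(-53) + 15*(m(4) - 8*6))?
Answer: 1/3097 ≈ 0.00032289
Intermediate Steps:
S(r) = -74*r
1/(S(-53) + 15*(m(4) - 8*6)) = 1/(-74*(-53) + 15*(-7 - 8*6)) = 1/(3922 + 15*(-7 - 48)) = 1/(3922 + 15*(-55)) = 1/(3922 - 825) = 1/3097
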